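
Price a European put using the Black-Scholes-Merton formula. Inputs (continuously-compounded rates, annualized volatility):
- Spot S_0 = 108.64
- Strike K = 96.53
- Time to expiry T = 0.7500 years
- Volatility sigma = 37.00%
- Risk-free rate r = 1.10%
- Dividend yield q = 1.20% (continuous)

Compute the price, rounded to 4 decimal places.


Answer: Price = 7.8318

Derivation:
d1 = (ln(S/K) + (r - q + 0.5*sigma^2) * T) / (sigma * sqrt(T)) = 0.52670986
d2 = d1 - sigma * sqrt(T) = 0.20628046
exp(-rT) = 0.99178394; exp(-qT) = 0.99104038
P = K * exp(-rT) * N(-d2) - S_0 * exp(-qT) * N(-d1)
N(-d1) = 0.29919754; N(-d2) = 0.41828592
P = 96.5300 * 0.99178394 * 0.41828592 - 108.6400 * 0.99104038 * 0.29919754 = 7.8318


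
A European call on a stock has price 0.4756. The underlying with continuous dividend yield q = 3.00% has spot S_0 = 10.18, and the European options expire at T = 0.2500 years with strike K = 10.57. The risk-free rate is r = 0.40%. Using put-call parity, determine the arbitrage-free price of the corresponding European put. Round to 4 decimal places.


Put-call parity: C - P = S_0 * exp(-qT) - K * exp(-rT).
S_0 * exp(-qT) = 10.1800 * 0.99252805 = 10.10393560
K * exp(-rT) = 10.5700 * 0.99900050 = 10.55943528
P = C - S*exp(-qT) + K*exp(-rT)
P = 0.4756 - 10.10393560 + 10.55943528 = 0.9311

Answer: Put price = 0.9311


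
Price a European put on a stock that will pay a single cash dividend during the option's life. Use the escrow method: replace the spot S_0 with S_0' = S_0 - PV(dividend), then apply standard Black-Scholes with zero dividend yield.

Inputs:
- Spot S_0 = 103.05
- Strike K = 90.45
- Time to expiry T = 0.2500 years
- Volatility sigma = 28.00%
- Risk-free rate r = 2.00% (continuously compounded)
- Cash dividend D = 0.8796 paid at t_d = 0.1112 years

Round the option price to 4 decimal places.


Answer: Price = 1.3311

Derivation:
PV(D) = D * exp(-r * t_d) = 0.8796 * 0.99777847 = 0.87764594
S_0' = S_0 - PV(D) = 103.0500 - 0.87764594 = 102.17235406
d1 = (ln(S_0'/K) + (r + sigma^2/2)*T) / (sigma*sqrt(T)) = 0.97617086
d2 = d1 - sigma*sqrt(T) = 0.83617086
exp(-rT) = 0.99501248
N(-d1) = 0.16448990; N(-d2) = 0.20152939
P = K * exp(-rT) * N(-d2) - S_0' * N(-d1) = 90.4500 * 0.99501248 * 0.20152939 - 102.17235406 * 0.16448990 = 1.3311


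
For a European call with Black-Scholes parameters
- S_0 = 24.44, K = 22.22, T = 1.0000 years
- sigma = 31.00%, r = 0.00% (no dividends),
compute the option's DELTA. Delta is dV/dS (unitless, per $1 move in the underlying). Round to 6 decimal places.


d1 = 0.4621882261; d2 = 0.1521882261
phi(d1) = 0.3585283612; exp(-qT) = 1.0000000000; exp(-rT) = 1.0000000000
N(d1) = 0.6780268271
Delta = exp(-qT) * N(d1) = 1.0000000000 * 0.6780268271 = 0.678027

Answer: Delta = 0.678027


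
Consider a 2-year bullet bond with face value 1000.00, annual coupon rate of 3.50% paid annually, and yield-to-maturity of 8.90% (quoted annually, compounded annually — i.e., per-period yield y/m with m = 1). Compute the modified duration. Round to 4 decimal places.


Coupon per period c = face * coupon_rate / m = 35.000000
Periods per year m = 1; per-period yield y/m = 0.089000
Number of cashflows N = 2
Cashflows (t years, CF_t, discount factor 1/(1+y/m)^(m*t), PV):
  t = 1.0000: CF_t = 35.000000, DF = 0.918274, PV = 32.139578
  t = 2.0000: CF_t = 1035.000000, DF = 0.843226, PV = 872.739415
Price P = sum_t PV_t = 904.878993
First compute Macaulay numerator sum_t t * PV_t:
  t * PV_t at t = 1.0000: 32.139578
  t * PV_t at t = 2.0000: 1745.478830
Macaulay duration D = 1777.618408 / 904.878993 = 1.964482
Modified duration = D / (1 + y/m) = 1.964482 / (1 + 0.089000) = 1.803932

Answer: Modified duration = 1.8039


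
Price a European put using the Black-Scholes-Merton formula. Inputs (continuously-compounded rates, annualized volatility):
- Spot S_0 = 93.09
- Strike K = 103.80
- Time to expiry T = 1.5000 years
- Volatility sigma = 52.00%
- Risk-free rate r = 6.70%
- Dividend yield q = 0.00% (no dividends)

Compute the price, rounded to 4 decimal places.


d1 = (ln(S/K) + (r - q + 0.5*sigma^2) * T) / (sigma * sqrt(T)) = 0.30524536
d2 = d1 - sigma * sqrt(T) = -0.33162198
exp(-rT) = 0.90438511; exp(-qT) = 1.00000000
P = K * exp(-rT) * N(-d2) - S_0 * exp(-qT) * N(-d1)
N(-d1) = 0.38008964; N(-d2) = 0.62991264
P = 103.8000 * 0.90438511 * 0.62991264 - 93.0900 * 1.00000000 * 0.38008964 = 23.7506

Answer: Price = 23.7506


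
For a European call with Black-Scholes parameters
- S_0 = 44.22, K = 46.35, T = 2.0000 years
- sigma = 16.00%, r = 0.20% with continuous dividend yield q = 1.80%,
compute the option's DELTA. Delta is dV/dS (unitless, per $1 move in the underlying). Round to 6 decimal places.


Answer: Delta = 0.392263

Derivation:
d1 = -0.2361918578; d2 = -0.4624660278
phi(d1) = 0.3879682277; exp(-qT) = 0.9646402935; exp(-rT) = 0.9960079893
N(d1) = 0.4066418987
Delta = exp(-qT) * N(d1) = 0.9646402935 * 0.4066418987 = 0.392263


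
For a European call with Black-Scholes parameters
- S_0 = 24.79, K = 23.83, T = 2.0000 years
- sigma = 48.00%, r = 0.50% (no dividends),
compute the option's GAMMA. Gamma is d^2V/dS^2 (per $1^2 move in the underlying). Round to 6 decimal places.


Answer: Gamma = 0.021775

Derivation:
d1 = 0.4123243570; d2 = -0.2664981529
phi(d1) = 0.3664313012; exp(-qT) = 1.0000000000; exp(-rT) = 0.9900498337
Gamma = exp(-qT) * phi(d1) / (S * sigma * sqrt(T)) = 1.0000000000 * 0.3664313012 / (24.7900 * 0.4800 * 1.4142135624) = 0.021775


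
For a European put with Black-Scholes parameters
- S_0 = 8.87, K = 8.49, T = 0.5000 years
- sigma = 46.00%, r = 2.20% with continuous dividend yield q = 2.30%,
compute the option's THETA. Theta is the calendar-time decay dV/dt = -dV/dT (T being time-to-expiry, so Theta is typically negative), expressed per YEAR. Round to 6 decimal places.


Answer: Theta = -1.072007

Derivation:
d1 = 0.2957114287; d2 = -0.0295576906
phi(d1) = 0.3818753022; exp(-qT) = 0.9885658722; exp(-rT) = 0.9890602788
Theta = -S*exp(-qT)*phi(d1)*sigma/(2*sqrt(T)) + r*K*exp(-rT)*N(-d2) - q*S*exp(-qT)*N(-d1)
N(-d1) = 0.3837252342; N(-d2) = 0.5117900957; sqrt(T) = 0.7071067812
Term 1 = -8.8700 * 0.9885658722 * 0.3818753022 * 0.4600 / (2 * 0.7071067812) = -1.0891649032
Term 2 = 0.0220 * 8.4900 * 0.9890602788 * 0.5117900957 = 0.0945464026
Term 3 = -0.0230 * 8.8700 * 0.9885658722 * 0.3837252342 = -0.0773886782
Theta = -1.0891649032 + (0.0945464026) + (-0.0773886782) = -1.072007


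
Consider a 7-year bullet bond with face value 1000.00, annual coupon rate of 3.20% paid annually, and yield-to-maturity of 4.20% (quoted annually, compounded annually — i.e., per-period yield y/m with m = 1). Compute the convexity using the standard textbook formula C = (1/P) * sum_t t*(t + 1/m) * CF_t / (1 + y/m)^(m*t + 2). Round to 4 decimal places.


Answer: Convexity = 45.3273

Derivation:
Coupon per period c = face * coupon_rate / m = 32.000000
Periods per year m = 1; per-period yield y/m = 0.042000
Number of cashflows N = 7
Cashflows (t years, CF_t, discount factor 1/(1+y/m)^(m*t), PV):
  t = 1.0000: CF_t = 32.000000, DF = 0.959693, PV = 30.710173
  t = 2.0000: CF_t = 32.000000, DF = 0.921010, PV = 29.472335
  t = 3.0000: CF_t = 32.000000, DF = 0.883887, PV = 28.284390
  t = 4.0000: CF_t = 32.000000, DF = 0.848260, PV = 27.144328
  t = 5.0000: CF_t = 32.000000, DF = 0.814069, PV = 26.050219
  t = 6.0000: CF_t = 32.000000, DF = 0.781257, PV = 25.000210
  t = 7.0000: CF_t = 1032.000000, DF = 0.749766, PV = 773.758913
Price P = sum_t PV_t = 940.420569
Convexity numerator sum_t t*(t + 1/m) * CF_t / (1+y/m)^(m*t + 2):
  t = 1.0000: term = 56.568781
  t = 2.0000: term = 162.865971
  t = 3.0000: term = 312.602631
  t = 4.0000: term = 500.004209
  t = 5.0000: term = 719.775733
  t = 6.0000: term = 967.069123
  t = 7.0000: term = 39907.842873
Convexity = (1/P) * sum = 42626.729320 / 940.420569 = 45.327304


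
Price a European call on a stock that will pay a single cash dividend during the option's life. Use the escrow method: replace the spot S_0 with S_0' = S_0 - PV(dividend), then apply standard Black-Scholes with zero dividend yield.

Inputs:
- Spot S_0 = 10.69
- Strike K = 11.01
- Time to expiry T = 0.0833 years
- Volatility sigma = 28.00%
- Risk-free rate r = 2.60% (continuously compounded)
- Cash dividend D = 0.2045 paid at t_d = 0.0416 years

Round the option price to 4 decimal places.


PV(D) = D * exp(-r * t_d) = 0.2045 * 0.99891898 = 0.20427893
S_0' = S_0 - PV(D) = 10.6900 - 0.20427893 = 10.48572107
d1 = (ln(S_0'/K) + (r + sigma^2/2)*T) / (sigma*sqrt(T)) = -0.53652787
d2 = d1 - sigma*sqrt(T) = -0.61734074
exp(-rT) = 0.99783654
N(d1) = 0.29579689; N(d2) = 0.26850500
C = S_0' * N(d1) - K * exp(-rT) * N(d2) = 10.48572107 * 0.29579689 - 11.0100 * 0.99783654 * 0.26850500 = 0.1518

Answer: Price = 0.1518


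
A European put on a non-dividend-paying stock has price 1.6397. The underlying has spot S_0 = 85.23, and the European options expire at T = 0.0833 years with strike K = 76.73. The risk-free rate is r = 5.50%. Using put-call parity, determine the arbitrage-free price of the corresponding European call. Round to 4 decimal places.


Answer: Call price = 10.4904

Derivation:
Put-call parity: C - P = S_0 * exp(-qT) - K * exp(-rT).
S_0 * exp(-qT) = 85.2300 * 1.00000000 = 85.23000000
K * exp(-rT) = 76.7300 * 0.99542898 = 76.37926556
C = P + S*exp(-qT) - K*exp(-rT)
C = 1.6397 + 85.23000000 - 76.37926556 = 10.4904


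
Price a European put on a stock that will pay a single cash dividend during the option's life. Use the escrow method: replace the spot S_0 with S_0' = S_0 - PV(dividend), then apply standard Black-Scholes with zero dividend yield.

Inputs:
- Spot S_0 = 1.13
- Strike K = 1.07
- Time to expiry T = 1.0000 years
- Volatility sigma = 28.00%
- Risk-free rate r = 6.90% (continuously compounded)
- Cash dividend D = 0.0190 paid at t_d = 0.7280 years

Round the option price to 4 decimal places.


PV(D) = D * exp(-r * t_d) = 0.0190 * 0.95100876 = 0.01806917
S_0' = S_0 - PV(D) = 1.1300 - 0.01806917 = 1.11193083
d1 = (ln(S_0'/K) + (r + sigma^2/2)*T) / (sigma*sqrt(T)) = 0.52371195
d2 = d1 - sigma*sqrt(T) = 0.24371195
exp(-rT) = 0.93332668
N(-d1) = 0.30023945; N(-d2) = 0.40372696
P = K * exp(-rT) * N(-d2) - S_0' * N(-d1) = 1.0700 * 0.93332668 * 0.40372696 - 1.11193083 * 0.30023945 = 0.0693

Answer: Price = 0.0693


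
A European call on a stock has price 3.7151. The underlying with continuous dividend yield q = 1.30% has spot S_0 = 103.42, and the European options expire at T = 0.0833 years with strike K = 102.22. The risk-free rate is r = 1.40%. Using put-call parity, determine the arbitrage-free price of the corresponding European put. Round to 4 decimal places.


Put-call parity: C - P = S_0 * exp(-qT) - K * exp(-rT).
S_0 * exp(-qT) = 103.4200 * 0.99891769 = 103.30806710
K * exp(-rT) = 102.2200 * 0.99883448 = 102.10086052
P = C - S*exp(-qT) + K*exp(-rT)
P = 3.7151 - 103.30806710 + 102.10086052 = 2.5079

Answer: Put price = 2.5079


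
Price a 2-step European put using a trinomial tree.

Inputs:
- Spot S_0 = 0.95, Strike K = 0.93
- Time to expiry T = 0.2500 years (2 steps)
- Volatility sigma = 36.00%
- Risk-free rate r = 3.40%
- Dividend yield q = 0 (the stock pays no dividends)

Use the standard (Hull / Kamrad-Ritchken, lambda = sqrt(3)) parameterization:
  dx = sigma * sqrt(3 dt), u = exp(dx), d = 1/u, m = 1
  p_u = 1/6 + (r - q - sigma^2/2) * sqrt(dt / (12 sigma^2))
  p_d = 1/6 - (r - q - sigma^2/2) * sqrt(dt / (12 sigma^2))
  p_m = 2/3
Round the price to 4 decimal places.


dt = T/N = 0.125000; dx = sigma*sqrt(3*dt) = 0.220454
u = exp(dx) = 1.246643; d = 1/u = 0.802154
p_u = 0.157935, p_m = 0.666667, p_d = 0.175399
Discount per step: exp(-r*dt) = 0.995759
Stock lattice S(k, j) with j the centered position index:
  k=0: S(0,+0) = 0.9500
  k=1: S(1,-1) = 0.7620; S(1,+0) = 0.9500; S(1,+1) = 1.1843
  k=2: S(2,-2) = 0.6113; S(2,-1) = 0.7620; S(2,+0) = 0.9500; S(2,+1) = 1.1843; S(2,+2) = 1.4764
Terminal payoffs V(N, j) = max(K - S_T, 0):
  V(2,-2) = 0.318721; V(2,-1) = 0.167953; V(2,+0) = 0.000000; V(2,+1) = 0.000000; V(2,+2) = 0.000000
Backward induction: V(k, j) = exp(-r*dt) * [p_u * V(k+1, j+1) + p_m * V(k+1, j) + p_d * V(k+1, j-1)]
  V(1,-1) = exp(-r*dt) * [p_u*0.000000 + p_m*0.167953 + p_d*0.318721] = 0.167160
  V(1,+0) = exp(-r*dt) * [p_u*0.000000 + p_m*0.000000 + p_d*0.167953] = 0.029334
  V(1,+1) = exp(-r*dt) * [p_u*0.000000 + p_m*0.000000 + p_d*0.000000] = 0.000000
  V(0,+0) = exp(-r*dt) * [p_u*0.000000 + p_m*0.029334 + p_d*0.167160] = 0.048668

Answer: Price = V(0,0) = 0.0487


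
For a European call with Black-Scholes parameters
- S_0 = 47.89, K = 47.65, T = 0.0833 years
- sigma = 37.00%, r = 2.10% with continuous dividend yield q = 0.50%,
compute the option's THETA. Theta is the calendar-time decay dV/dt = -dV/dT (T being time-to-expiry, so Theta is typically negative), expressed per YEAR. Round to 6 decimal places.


Answer: Theta = -12.534841

Derivation:
d1 = 0.1129220517; d2 = 0.0061336160
phi(d1) = 0.3964068373; exp(-qT) = 0.9995835867; exp(-rT) = 0.9982522291
Theta = -S*exp(-qT)*phi(d1)*sigma/(2*sqrt(T)) - r*K*exp(-rT)*N(d2) + q*S*exp(-qT)*N(d1)
N(d1) = 0.5449538233; N(d2) = 0.5024469434; sqrt(T) = 0.2886173938
Term 1 = -47.8900 * 0.9995835867 * 0.3964068373 * 0.3700 / (2 * 0.2886173938) = -12.1633812003
Term 2 = -0.0210 * 47.6500 * 0.9982522291 * 0.5024469434 = -0.5018948010
Term 3 = 0.0050 * 47.8900 * 0.9995835867 * 0.5449538233 = 0.1304348556
Theta = -12.1633812003 + (-0.5018948010) + (0.1304348556) = -12.534841


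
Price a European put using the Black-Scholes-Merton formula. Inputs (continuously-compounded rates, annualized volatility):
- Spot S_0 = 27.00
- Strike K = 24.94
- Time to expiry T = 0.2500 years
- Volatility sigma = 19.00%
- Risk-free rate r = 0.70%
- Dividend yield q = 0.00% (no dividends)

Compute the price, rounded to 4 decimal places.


Answer: Price = 0.2688

Derivation:
d1 = (ln(S/K) + (r - q + 0.5*sigma^2) * T) / (sigma * sqrt(T)) = 0.90133080
d2 = d1 - sigma * sqrt(T) = 0.80633080
exp(-rT) = 0.99825153; exp(-qT) = 1.00000000
P = K * exp(-rT) * N(-d2) - S_0 * exp(-qT) * N(-d1)
N(-d1) = 0.18370623; N(-d2) = 0.21002607
P = 24.9400 * 0.99825153 * 0.21002607 - 27.0000 * 1.00000000 * 0.18370623 = 0.2688


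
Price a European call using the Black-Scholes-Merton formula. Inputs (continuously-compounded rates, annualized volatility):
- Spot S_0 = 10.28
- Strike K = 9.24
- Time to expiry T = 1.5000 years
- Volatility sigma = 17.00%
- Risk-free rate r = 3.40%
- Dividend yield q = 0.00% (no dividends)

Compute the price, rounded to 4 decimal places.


Answer: Price = 1.7549

Derivation:
d1 = (ln(S/K) + (r - q + 0.5*sigma^2) * T) / (sigma * sqrt(T)) = 0.86132404
d2 = d1 - sigma * sqrt(T) = 0.65311741
exp(-rT) = 0.95027867; exp(-qT) = 1.00000000
C = S_0 * exp(-qT) * N(d1) - K * exp(-rT) * N(d2)
N(d1) = 0.80547020; N(d2) = 0.74315971
C = 10.2800 * 1.00000000 * 0.80547020 - 9.2400 * 0.95027867 * 0.74315971 = 1.7549


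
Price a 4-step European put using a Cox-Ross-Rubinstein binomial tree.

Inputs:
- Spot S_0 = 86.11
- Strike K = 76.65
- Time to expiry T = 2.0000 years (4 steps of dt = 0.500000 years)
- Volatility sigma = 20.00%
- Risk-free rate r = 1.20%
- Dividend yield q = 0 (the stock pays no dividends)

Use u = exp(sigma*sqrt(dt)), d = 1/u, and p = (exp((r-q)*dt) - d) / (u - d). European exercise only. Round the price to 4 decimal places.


dt = T/N = 0.500000
u = exp(sigma*sqrt(dt)) = 1.151910; d = 1/u = 0.868123
p = (exp((r-q)*dt) - d) / (u - d) = 0.485910
Discount per step: exp(-r*dt) = 0.994018
Stock lattice S(k, i) with i counting down-moves:
  k=0: S(0,0) = 86.1100
  k=1: S(1,0) = 99.1910; S(1,1) = 74.7541
  k=2: S(2,0) = 114.2591; S(2,1) = 86.1100; S(2,2) = 64.8958
  k=3: S(3,0) = 131.6161; S(3,1) = 99.1910; S(3,2) = 74.7541; S(3,3) = 56.3376
  k=4: S(4,0) = 151.6099; S(4,1) = 114.2591; S(4,2) = 86.1100; S(4,3) = 64.8958; S(4,4) = 48.9080
Terminal payoffs V(N, i) = max(K - S_T, 0):
  V(4,0) = 0.000000; V(4,1) = 0.000000; V(4,2) = 0.000000; V(4,3) = 11.754205; V(4,4) = 27.742042
Backward induction: V(k, i) = exp(-r*dt) * [p * V(k+1, i) + (1-p) * V(k+1, i+1)].
  V(3,0) = exp(-r*dt) * [p*0.000000 + (1-p)*0.000000] = 0.000000
  V(3,1) = exp(-r*dt) * [p*0.000000 + (1-p)*0.000000] = 0.000000
  V(3,2) = exp(-r*dt) * [p*0.000000 + (1-p)*11.754205] = 6.006575
  V(3,3) = exp(-r*dt) * [p*11.754205 + (1-p)*27.742042] = 19.853915
  V(2,0) = exp(-r*dt) * [p*0.000000 + (1-p)*0.000000] = 0.000000
  V(2,1) = exp(-r*dt) * [p*0.000000 + (1-p)*6.006575] = 3.069450
  V(2,2) = exp(-r*dt) * [p*6.006575 + (1-p)*19.853915] = 13.046842
  V(1,0) = exp(-r*dt) * [p*0.000000 + (1-p)*3.069450] = 1.568535
  V(1,1) = exp(-r*dt) * [p*3.069450 + (1-p)*13.046842] = 8.149686
  V(0,0) = exp(-r*dt) * [p*1.568535 + (1-p)*8.149686] = 4.922219

Answer: Price = V(0,0) = 4.9222


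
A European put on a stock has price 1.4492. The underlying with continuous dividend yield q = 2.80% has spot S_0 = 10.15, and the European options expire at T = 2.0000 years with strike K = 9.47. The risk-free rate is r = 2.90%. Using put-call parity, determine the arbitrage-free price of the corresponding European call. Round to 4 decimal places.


Answer: Call price = 2.1101

Derivation:
Put-call parity: C - P = S_0 * exp(-qT) - K * exp(-rT).
S_0 * exp(-qT) = 10.1500 * 0.94553914 = 9.59722223
K * exp(-rT) = 9.4700 * 0.94364995 = 8.93636500
C = P + S*exp(-qT) - K*exp(-rT)
C = 1.4492 + 9.59722223 - 8.93636500 = 2.1101


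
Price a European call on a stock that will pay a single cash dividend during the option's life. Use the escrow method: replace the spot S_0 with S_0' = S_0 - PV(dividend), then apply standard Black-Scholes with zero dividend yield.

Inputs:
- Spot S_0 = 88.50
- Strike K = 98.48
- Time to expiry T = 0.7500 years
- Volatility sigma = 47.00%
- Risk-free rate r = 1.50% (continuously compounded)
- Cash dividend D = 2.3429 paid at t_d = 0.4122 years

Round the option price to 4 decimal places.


PV(D) = D * exp(-r * t_d) = 2.3429 * 0.99383608 = 2.32845854
S_0' = S_0 - PV(D) = 88.5000 - 2.32845854 = 86.17154146
d1 = (ln(S_0'/K) + (r + sigma^2/2)*T) / (sigma*sqrt(T)) = -0.09686219
d2 = d1 - sigma*sqrt(T) = -0.50389413
exp(-rT) = 0.98881304
N(d1) = 0.46141792; N(d2) = 0.30716789
C = S_0' * N(d1) - K * exp(-rT) * N(d2) = 86.17154146 * 0.46141792 - 98.4800 * 0.98881304 * 0.30716789 = 9.8496

Answer: Price = 9.8496


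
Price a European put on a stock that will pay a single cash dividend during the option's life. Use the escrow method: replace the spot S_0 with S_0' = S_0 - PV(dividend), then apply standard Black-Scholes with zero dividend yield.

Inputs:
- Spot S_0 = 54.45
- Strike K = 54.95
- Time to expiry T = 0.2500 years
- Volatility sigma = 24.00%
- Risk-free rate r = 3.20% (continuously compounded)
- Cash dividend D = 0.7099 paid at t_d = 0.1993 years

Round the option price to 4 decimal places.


PV(D) = D * exp(-r * t_d) = 0.7099 * 0.99364269 = 0.70538695
S_0' = S_0 - PV(D) = 54.4500 - 0.70538695 = 53.74461305
d1 = (ln(S_0'/K) + (r + sigma^2/2)*T) / (sigma*sqrt(T)) = -0.05816868
d2 = d1 - sigma*sqrt(T) = -0.17816868
exp(-rT) = 0.99203191
N(-d1) = 0.52319286; N(-d2) = 0.57070475
P = K * exp(-rT) * N(-d2) - S_0' * N(-d1) = 54.9500 * 0.99203191 * 0.57070475 - 53.74461305 * 0.52319286 = 2.9915

Answer: Price = 2.9915


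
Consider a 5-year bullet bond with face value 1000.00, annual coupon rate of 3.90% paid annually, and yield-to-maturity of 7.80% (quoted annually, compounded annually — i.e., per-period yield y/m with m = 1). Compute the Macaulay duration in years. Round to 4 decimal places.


Coupon per period c = face * coupon_rate / m = 39.000000
Periods per year m = 1; per-period yield y/m = 0.078000
Number of cashflows N = 5
Cashflows (t years, CF_t, discount factor 1/(1+y/m)^(m*t), PV):
  t = 1.0000: CF_t = 39.000000, DF = 0.927644, PV = 36.178108
  t = 2.0000: CF_t = 39.000000, DF = 0.860523, PV = 33.560397
  t = 3.0000: CF_t = 39.000000, DF = 0.798259, PV = 31.132093
  t = 4.0000: CF_t = 39.000000, DF = 0.740500, PV = 28.879493
  t = 5.0000: CF_t = 1039.000000, DF = 0.686920, PV = 713.709937
Price P = sum_t PV_t = 843.460027
Macaulay numerator sum_t t * PV_t:
  t * PV_t at t = 1.0000: 36.178108
  t * PV_t at t = 2.0000: 67.120793
  t * PV_t at t = 3.0000: 93.396280
  t * PV_t at t = 4.0000: 115.517972
  t * PV_t at t = 5.0000: 3568.549683
Macaulay duration D = (sum_t t * PV_t) / P = 3880.762836 / 843.460027 = 4.601004

Answer: Macaulay duration = 4.6010 years


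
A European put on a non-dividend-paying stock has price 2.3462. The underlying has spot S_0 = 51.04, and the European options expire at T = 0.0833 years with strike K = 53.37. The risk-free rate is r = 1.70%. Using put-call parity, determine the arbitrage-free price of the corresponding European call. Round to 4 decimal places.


Answer: Call price = 0.0917

Derivation:
Put-call parity: C - P = S_0 * exp(-qT) - K * exp(-rT).
S_0 * exp(-qT) = 51.0400 * 1.00000000 = 51.04000000
K * exp(-rT) = 53.3700 * 0.99858490 = 53.29447623
C = P + S*exp(-qT) - K*exp(-rT)
C = 2.3462 + 51.04000000 - 53.29447623 = 0.0917


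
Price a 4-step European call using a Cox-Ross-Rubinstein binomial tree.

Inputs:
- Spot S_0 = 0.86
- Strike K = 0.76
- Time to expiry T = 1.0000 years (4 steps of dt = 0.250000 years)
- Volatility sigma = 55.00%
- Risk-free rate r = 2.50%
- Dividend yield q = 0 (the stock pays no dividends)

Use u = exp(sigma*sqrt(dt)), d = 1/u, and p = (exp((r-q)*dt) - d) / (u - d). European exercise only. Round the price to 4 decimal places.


dt = T/N = 0.250000
u = exp(sigma*sqrt(dt)) = 1.316531; d = 1/u = 0.759572
p = (exp((r-q)*dt) - d) / (u - d) = 0.442937
Discount per step: exp(-r*dt) = 0.993769
Stock lattice S(k, i) with i counting down-moves:
  k=0: S(0,0) = 0.8600
  k=1: S(1,0) = 1.1322; S(1,1) = 0.6532
  k=2: S(2,0) = 1.4906; S(2,1) = 0.8600; S(2,2) = 0.4962
  k=3: S(3,0) = 1.9624; S(3,1) = 1.1322; S(3,2) = 0.6532; S(3,3) = 0.3769
  k=4: S(4,0) = 2.5836; S(4,1) = 1.4906; S(4,2) = 0.8600; S(4,3) = 0.4962; S(4,4) = 0.2863
Terminal payoffs V(N, i) = max(S_T - K, 0):
  V(4,0) = 1.823583; V(4,1) = 0.730598; V(4,2) = 0.100000; V(4,3) = 0.000000; V(4,4) = 0.000000
Backward induction: V(k, i) = exp(-r*dt) * [p * V(k+1, i) + (1-p) * V(k+1, i+1)].
  V(3,0) = exp(-r*dt) * [p*1.823583 + (1-p)*0.730598] = 1.207153
  V(3,1) = exp(-r*dt) * [p*0.730598 + (1-p)*0.100000] = 0.376952
  V(3,2) = exp(-r*dt) * [p*0.100000 + (1-p)*0.000000] = 0.044018
  V(3,3) = exp(-r*dt) * [p*0.000000 + (1-p)*0.000000] = 0.000000
  V(2,0) = exp(-r*dt) * [p*1.207153 + (1-p)*0.376952] = 0.740038
  V(2,1) = exp(-r*dt) * [p*0.376952 + (1-p)*0.044018] = 0.190293
  V(2,2) = exp(-r*dt) * [p*0.044018 + (1-p)*0.000000] = 0.019376
  V(1,0) = exp(-r*dt) * [p*0.740038 + (1-p)*0.190293] = 0.431093
  V(1,1) = exp(-r*dt) * [p*0.190293 + (1-p)*0.019376] = 0.094489
  V(0,0) = exp(-r*dt) * [p*0.431093 + (1-p)*0.094489] = 0.242066

Answer: Price = V(0,0) = 0.2421


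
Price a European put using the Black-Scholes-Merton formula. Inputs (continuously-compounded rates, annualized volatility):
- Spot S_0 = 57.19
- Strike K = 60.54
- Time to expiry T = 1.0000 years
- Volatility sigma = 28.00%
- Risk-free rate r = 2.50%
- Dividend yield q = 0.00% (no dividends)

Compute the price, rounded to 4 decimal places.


Answer: Price = 7.4402

Derivation:
d1 = (ln(S/K) + (r - q + 0.5*sigma^2) * T) / (sigma * sqrt(T)) = 0.02598127
d2 = d1 - sigma * sqrt(T) = -0.25401873
exp(-rT) = 0.97530991; exp(-qT) = 1.00000000
P = K * exp(-rT) * N(-d2) - S_0 * exp(-qT) * N(-d1)
N(-d1) = 0.48963614; N(-d2) = 0.60025946
P = 60.5400 * 0.97530991 * 0.60025946 - 57.1900 * 1.00000000 * 0.48963614 = 7.4402


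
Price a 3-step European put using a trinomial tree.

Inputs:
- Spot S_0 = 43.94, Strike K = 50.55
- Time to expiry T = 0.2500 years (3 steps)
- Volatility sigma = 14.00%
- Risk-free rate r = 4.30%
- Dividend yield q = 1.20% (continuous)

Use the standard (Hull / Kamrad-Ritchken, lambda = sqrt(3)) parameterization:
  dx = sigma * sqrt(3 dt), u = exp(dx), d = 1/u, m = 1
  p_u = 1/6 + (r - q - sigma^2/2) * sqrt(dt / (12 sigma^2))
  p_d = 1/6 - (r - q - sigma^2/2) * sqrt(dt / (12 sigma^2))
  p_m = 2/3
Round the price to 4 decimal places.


dt = T/N = 0.083333; dx = sigma*sqrt(3*dt) = 0.070000
u = exp(dx) = 1.072508; d = 1/u = 0.932394
p_u = 0.179286, p_m = 0.666667, p_d = 0.154048
Discount per step: exp(-r*dt) = 0.996423
Stock lattice S(k, j) with j the centered position index:
  k=0: S(0,+0) = 43.9400
  k=1: S(1,-1) = 40.9694; S(1,+0) = 43.9400; S(1,+1) = 47.1260
  k=2: S(2,-2) = 38.1996; S(2,-1) = 40.9694; S(2,+0) = 43.9400; S(2,+1) = 47.1260; S(2,+2) = 50.5430
  k=3: S(3,-3) = 35.6171; S(3,-2) = 38.1996; S(3,-1) = 40.9694; S(3,+0) = 43.9400; S(3,+1) = 47.1260; S(3,+2) = 50.5430; S(3,+3) = 54.2078
Terminal payoffs V(N, j) = max(K - S_T, 0):
  V(3,-3) = 14.932928; V(3,-2) = 12.350399; V(3,-1) = 9.580616; V(3,+0) = 6.610000; V(3,+1) = 3.423991; V(3,+2) = 0.006969; V(3,+3) = 0.000000
Backward induction: V(k, j) = exp(-r*dt) * [p_u * V(k+1, j+1) + p_m * V(k+1, j) + p_d * V(k+1, j-1)]
  V(2,-2) = exp(-r*dt) * [p_u*9.580616 + p_m*12.350399 + p_d*14.932928] = 12.207826
  V(2,-1) = exp(-r*dt) * [p_u*6.610000 + p_m*9.580616 + p_d*12.350399] = 9.440815
  V(2,+0) = exp(-r*dt) * [p_u*3.423991 + p_m*6.610000 + p_d*9.580616] = 6.473173
  V(2,+1) = exp(-r*dt) * [p_u*0.006969 + p_m*3.423991 + p_d*6.610000] = 3.290353
  V(2,+2) = exp(-r*dt) * [p_u*0.000000 + p_m*0.006969 + p_d*3.423991] = 0.530200
  V(1,-1) = exp(-r*dt) * [p_u*6.473173 + p_m*9.440815 + p_d*12.207826] = 9.301620
  V(1,+0) = exp(-r*dt) * [p_u*3.290353 + p_m*6.473173 + p_d*9.440815] = 6.336949
  V(1,+1) = exp(-r*dt) * [p_u*0.530200 + p_m*3.290353 + p_d*6.473173] = 3.274050
  V(0,+0) = exp(-r*dt) * [p_u*3.274050 + p_m*6.336949 + p_d*9.301620] = 6.222179

Answer: Price = V(0,0) = 6.2222


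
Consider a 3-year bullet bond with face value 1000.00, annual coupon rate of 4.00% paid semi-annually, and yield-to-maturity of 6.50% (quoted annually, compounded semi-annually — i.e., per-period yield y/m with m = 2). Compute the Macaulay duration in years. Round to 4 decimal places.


Answer: Macaulay duration = 2.8506 years

Derivation:
Coupon per period c = face * coupon_rate / m = 20.000000
Periods per year m = 2; per-period yield y/m = 0.032500
Number of cashflows N = 6
Cashflows (t years, CF_t, discount factor 1/(1+y/m)^(m*t), PV):
  t = 0.5000: CF_t = 20.000000, DF = 0.968523, PV = 19.370460
  t = 1.0000: CF_t = 20.000000, DF = 0.938037, PV = 18.760736
  t = 1.5000: CF_t = 20.000000, DF = 0.908510, PV = 18.170204
  t = 2.0000: CF_t = 20.000000, DF = 0.879913, PV = 17.598261
  t = 2.5000: CF_t = 20.000000, DF = 0.852216, PV = 17.044321
  t = 3.0000: CF_t = 1020.000000, DF = 0.825391, PV = 841.898644
Price P = sum_t PV_t = 932.842626
Macaulay numerator sum_t t * PV_t:
  t * PV_t at t = 0.5000: 9.685230
  t * PV_t at t = 1.0000: 18.760736
  t * PV_t at t = 1.5000: 27.255307
  t * PV_t at t = 2.0000: 35.196522
  t * PV_t at t = 2.5000: 42.610801
  t * PV_t at t = 3.0000: 2525.695931
Macaulay duration D = (sum_t t * PV_t) / P = 2659.204527 / 932.842626 = 2.850646


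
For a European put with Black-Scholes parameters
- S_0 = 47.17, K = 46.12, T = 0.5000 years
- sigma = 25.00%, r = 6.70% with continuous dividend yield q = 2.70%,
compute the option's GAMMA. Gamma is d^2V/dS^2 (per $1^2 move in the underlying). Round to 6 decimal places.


Answer: Gamma = 0.044717

Derivation:
d1 = 0.3288691521; d2 = 0.1520924568
phi(d1) = 0.3779414488; exp(-qT) = 0.9865907163; exp(-rT) = 0.9670549112
Gamma = exp(-qT) * phi(d1) / (S * sigma * sqrt(T)) = 0.9865907163 * 0.3779414488 / (47.1700 * 0.2500 * 0.7071067812) = 0.044717


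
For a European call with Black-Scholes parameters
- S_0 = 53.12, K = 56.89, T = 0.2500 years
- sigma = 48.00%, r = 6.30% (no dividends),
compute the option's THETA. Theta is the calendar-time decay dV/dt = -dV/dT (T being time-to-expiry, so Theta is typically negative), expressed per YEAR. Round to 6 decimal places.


Answer: Theta = -11.415727

Derivation:
d1 = -0.1000669733; d2 = -0.3400669733
phi(d1) = 0.3969498881; exp(-qT) = 1.0000000000; exp(-rT) = 0.9843733826
Theta = -S*exp(-qT)*phi(d1)*sigma/(2*sqrt(T)) - r*K*exp(-rT)*N(d2) + q*S*exp(-qT)*N(d1)
N(d1) = 0.4601455776; N(d2) = 0.3669030463; sqrt(T) = 0.5000000000
Term 1 = -53.1200 * 1.0000000000 * 0.3969498881 * 0.4800 / (2 * 0.5000000000) = -10.1212694668
Term 2 = -0.0630 * 56.8900 * 0.9843733826 * 0.3669030463 = -1.2944571024
Term 3 = 0 (no dividend yield, q = 0)
Theta = -10.1212694668 + (-1.2944571024) + (0.0000000000) = -11.415727


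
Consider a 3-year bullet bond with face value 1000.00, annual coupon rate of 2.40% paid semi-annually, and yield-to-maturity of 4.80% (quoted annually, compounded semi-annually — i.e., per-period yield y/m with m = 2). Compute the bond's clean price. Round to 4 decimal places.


Answer: Price = 933.6809

Derivation:
Coupon per period c = face * coupon_rate / m = 12.000000
Periods per year m = 2; per-period yield y/m = 0.024000
Number of cashflows N = 6
Cashflows (t years, CF_t, discount factor 1/(1+y/m)^(m*t), PV):
  t = 0.5000: CF_t = 12.000000, DF = 0.976562, PV = 11.718750
  t = 1.0000: CF_t = 12.000000, DF = 0.953674, PV = 11.444092
  t = 1.5000: CF_t = 12.000000, DF = 0.931323, PV = 11.175871
  t = 2.0000: CF_t = 12.000000, DF = 0.909495, PV = 10.913936
  t = 2.5000: CF_t = 12.000000, DF = 0.888178, PV = 10.658141
  t = 3.0000: CF_t = 1012.000000, DF = 0.867362, PV = 877.770079
Price P = sum_t PV_t = 933.680869


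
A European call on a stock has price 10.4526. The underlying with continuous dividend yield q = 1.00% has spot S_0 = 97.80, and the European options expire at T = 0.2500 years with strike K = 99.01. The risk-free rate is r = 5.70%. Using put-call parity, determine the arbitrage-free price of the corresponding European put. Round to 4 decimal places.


Put-call parity: C - P = S_0 * exp(-qT) - K * exp(-rT).
S_0 * exp(-qT) = 97.8000 * 0.99750312 = 97.55580537
K * exp(-rT) = 99.0100 * 0.98585105 = 97.60911253
P = C - S*exp(-qT) + K*exp(-rT)
P = 10.4526 - 97.55580537 + 97.60911253 = 10.5059

Answer: Put price = 10.5059


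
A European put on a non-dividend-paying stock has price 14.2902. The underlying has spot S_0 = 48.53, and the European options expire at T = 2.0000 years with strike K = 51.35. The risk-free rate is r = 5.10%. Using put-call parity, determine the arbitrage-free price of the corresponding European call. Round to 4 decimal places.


Answer: Call price = 16.4496

Derivation:
Put-call parity: C - P = S_0 * exp(-qT) - K * exp(-rT).
S_0 * exp(-qT) = 48.5300 * 1.00000000 = 48.53000000
K * exp(-rT) = 51.3500 * 0.90302955 = 46.37056748
C = P + S*exp(-qT) - K*exp(-rT)
C = 14.2902 + 48.53000000 - 46.37056748 = 16.4496


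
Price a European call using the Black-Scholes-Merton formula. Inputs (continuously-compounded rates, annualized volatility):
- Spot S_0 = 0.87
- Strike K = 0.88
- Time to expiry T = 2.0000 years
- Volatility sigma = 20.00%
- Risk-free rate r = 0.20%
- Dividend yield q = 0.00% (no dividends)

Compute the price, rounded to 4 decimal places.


Answer: Price = 0.0950

Derivation:
d1 = (ln(S/K) + (r - q + 0.5*sigma^2) * T) / (sigma * sqrt(T)) = 0.11515695
d2 = d1 - sigma * sqrt(T) = -0.16768576
exp(-rT) = 0.99600799; exp(-qT) = 1.00000000
C = S_0 * exp(-qT) * N(d1) - K * exp(-rT) * N(d2)
N(d1) = 0.54583964; N(d2) = 0.43341525
C = 0.8700 * 1.00000000 * 0.54583964 - 0.8800 * 0.99600799 * 0.43341525 = 0.0950


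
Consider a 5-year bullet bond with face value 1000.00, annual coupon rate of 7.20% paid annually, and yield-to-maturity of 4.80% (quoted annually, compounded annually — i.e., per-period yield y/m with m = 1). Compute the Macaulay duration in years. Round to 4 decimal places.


Answer: Macaulay duration = 4.4058 years

Derivation:
Coupon per period c = face * coupon_rate / m = 72.000000
Periods per year m = 1; per-period yield y/m = 0.048000
Number of cashflows N = 5
Cashflows (t years, CF_t, discount factor 1/(1+y/m)^(m*t), PV):
  t = 1.0000: CF_t = 72.000000, DF = 0.954198, PV = 68.702290
  t = 2.0000: CF_t = 72.000000, DF = 0.910495, PV = 65.555620
  t = 3.0000: CF_t = 72.000000, DF = 0.868793, PV = 62.553073
  t = 4.0000: CF_t = 72.000000, DF = 0.829001, PV = 59.688047
  t = 5.0000: CF_t = 1072.000000, DF = 0.791031, PV = 847.985394
Price P = sum_t PV_t = 1104.484424
Macaulay numerator sum_t t * PV_t:
  t * PV_t at t = 1.0000: 68.702290
  t * PV_t at t = 2.0000: 131.111241
  t * PV_t at t = 3.0000: 187.659218
  t * PV_t at t = 4.0000: 238.752186
  t * PV_t at t = 5.0000: 4239.926972
Macaulay duration D = (sum_t t * PV_t) / P = 4866.151908 / 1104.484424 = 4.405813


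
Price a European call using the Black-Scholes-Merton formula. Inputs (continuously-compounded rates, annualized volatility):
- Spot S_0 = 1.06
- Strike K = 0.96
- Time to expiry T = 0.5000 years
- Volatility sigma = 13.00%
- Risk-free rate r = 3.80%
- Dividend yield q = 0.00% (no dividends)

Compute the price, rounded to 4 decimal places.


Answer: Price = 0.1224

Derivation:
d1 = (ln(S/K) + (r - q + 0.5*sigma^2) * T) / (sigma * sqrt(T)) = 1.33062160
d2 = d1 - sigma * sqrt(T) = 1.23869772
exp(-rT) = 0.98117936; exp(-qT) = 1.00000000
C = S_0 * exp(-qT) * N(d1) - K * exp(-rT) * N(d2)
N(d1) = 0.90834322; N(d2) = 0.89227127
C = 1.0600 * 1.00000000 * 0.90834322 - 0.9600 * 0.98117936 * 0.89227127 = 0.1224


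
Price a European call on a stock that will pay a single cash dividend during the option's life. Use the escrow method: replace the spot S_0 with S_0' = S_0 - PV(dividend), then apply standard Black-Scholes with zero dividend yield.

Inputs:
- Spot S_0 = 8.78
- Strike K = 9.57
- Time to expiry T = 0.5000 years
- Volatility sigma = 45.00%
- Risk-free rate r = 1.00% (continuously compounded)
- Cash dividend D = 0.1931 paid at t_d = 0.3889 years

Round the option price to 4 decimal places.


PV(D) = D * exp(-r * t_d) = 0.1931 * 0.99611855 = 0.19235049
S_0' = S_0 - PV(D) = 8.7800 - 0.19235049 = 8.58764951
d1 = (ln(S_0'/K) + (r + sigma^2/2)*T) / (sigma*sqrt(T)) = -0.16556713
d2 = d1 - sigma*sqrt(T) = -0.48376518
exp(-rT) = 0.99501248
N(d1) = 0.43424881; N(d2) = 0.31427626
C = S_0' * N(d1) - K * exp(-rT) * N(d2) = 8.58764951 * 0.43424881 - 9.5700 * 0.99501248 * 0.31427626 = 0.7366

Answer: Price = 0.7366


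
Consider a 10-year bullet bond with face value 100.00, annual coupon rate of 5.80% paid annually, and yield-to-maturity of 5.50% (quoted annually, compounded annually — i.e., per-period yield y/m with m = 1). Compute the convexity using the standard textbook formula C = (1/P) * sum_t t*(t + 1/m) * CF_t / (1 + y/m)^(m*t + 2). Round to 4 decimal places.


Answer: Convexity = 71.4817

Derivation:
Coupon per period c = face * coupon_rate / m = 5.800000
Periods per year m = 1; per-period yield y/m = 0.055000
Number of cashflows N = 10
Cashflows (t years, CF_t, discount factor 1/(1+y/m)^(m*t), PV):
  t = 1.0000: CF_t = 5.800000, DF = 0.947867, PV = 5.497630
  t = 2.0000: CF_t = 5.800000, DF = 0.898452, PV = 5.211024
  t = 3.0000: CF_t = 5.800000, DF = 0.851614, PV = 4.939359
  t = 4.0000: CF_t = 5.800000, DF = 0.807217, PV = 4.681857
  t = 5.0000: CF_t = 5.800000, DF = 0.765134, PV = 4.437779
  t = 6.0000: CF_t = 5.800000, DF = 0.725246, PV = 4.206426
  t = 7.0000: CF_t = 5.800000, DF = 0.687437, PV = 3.987133
  t = 8.0000: CF_t = 5.800000, DF = 0.651599, PV = 3.779273
  t = 9.0000: CF_t = 5.800000, DF = 0.617629, PV = 3.582250
  t = 10.0000: CF_t = 105.800000, DF = 0.585431, PV = 61.938555
Price P = sum_t PV_t = 102.261288
Convexity numerator sum_t t*(t + 1/m) * CF_t / (1+y/m)^(m*t + 2):
  t = 1.0000: term = 9.878719
  t = 2.0000: term = 28.091143
  t = 3.0000: term = 53.253351
  t = 4.0000: term = 84.128517
  t = 5.0000: term = 119.614005
  t = 6.0000: term = 158.729485
  t = 7.0000: term = 200.605984
  t = 8.0000: term = 244.475810
  t = 9.0000: term = 289.663282
  t = 10.0000: term = 6121.372910
Convexity = (1/P) * sum = 7309.813205 / 102.261288 = 71.481725


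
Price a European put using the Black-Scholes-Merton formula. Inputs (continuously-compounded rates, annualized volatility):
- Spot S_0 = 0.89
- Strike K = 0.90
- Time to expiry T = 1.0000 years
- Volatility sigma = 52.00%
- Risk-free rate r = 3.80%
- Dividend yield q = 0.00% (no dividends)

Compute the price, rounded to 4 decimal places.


Answer: Price = 0.1686

Derivation:
d1 = (ln(S/K) + (r - q + 0.5*sigma^2) * T) / (sigma * sqrt(T)) = 0.31158981
d2 = d1 - sigma * sqrt(T) = -0.20841019
exp(-rT) = 0.96271294; exp(-qT) = 1.00000000
P = K * exp(-rT) * N(-d2) - S_0 * exp(-qT) * N(-d1)
N(-d1) = 0.37767614; N(-d2) = 0.58254565
P = 0.9000 * 0.96271294 * 0.58254565 - 0.8900 * 1.00000000 * 0.37767614 = 0.1686


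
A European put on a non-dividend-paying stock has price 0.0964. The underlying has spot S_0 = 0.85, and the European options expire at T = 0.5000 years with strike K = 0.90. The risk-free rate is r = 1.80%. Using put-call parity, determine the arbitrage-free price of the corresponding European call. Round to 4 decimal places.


Answer: Call price = 0.0545

Derivation:
Put-call parity: C - P = S_0 * exp(-qT) - K * exp(-rT).
S_0 * exp(-qT) = 0.8500 * 1.00000000 = 0.85000000
K * exp(-rT) = 0.9000 * 0.99104038 = 0.89193634
C = P + S*exp(-qT) - K*exp(-rT)
C = 0.0964 + 0.85000000 - 0.89193634 = 0.0545


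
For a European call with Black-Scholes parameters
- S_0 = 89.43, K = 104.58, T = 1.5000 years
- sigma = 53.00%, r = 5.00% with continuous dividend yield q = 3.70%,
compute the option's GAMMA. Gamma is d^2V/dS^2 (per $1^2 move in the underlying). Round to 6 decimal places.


d1 = 0.1135066858; d2 = -0.5356080960
phi(d1) = 0.3963806004; exp(-qT) = 0.9460120237; exp(-rT) = 0.9277434863
Gamma = exp(-qT) * phi(d1) / (S * sigma * sqrt(T)) = 0.9460120237 * 0.3963806004 / (89.4300 * 0.5300 * 1.2247448714) = 0.006460

Answer: Gamma = 0.006460


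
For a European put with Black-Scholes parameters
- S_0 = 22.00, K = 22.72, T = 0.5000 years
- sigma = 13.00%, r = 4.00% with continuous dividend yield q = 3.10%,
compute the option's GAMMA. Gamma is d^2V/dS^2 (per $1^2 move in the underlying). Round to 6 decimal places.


d1 = -0.2554084977; d2 = -0.3473323793
phi(d1) = 0.3861399990; exp(-qT) = 0.9846195068; exp(-rT) = 0.9801986733
Gamma = exp(-qT) * phi(d1) / (S * sigma * sqrt(T)) = 0.9846195068 * 0.3861399990 / (22.0000 * 0.1300 * 0.7071067812) = 0.188002

Answer: Gamma = 0.188002


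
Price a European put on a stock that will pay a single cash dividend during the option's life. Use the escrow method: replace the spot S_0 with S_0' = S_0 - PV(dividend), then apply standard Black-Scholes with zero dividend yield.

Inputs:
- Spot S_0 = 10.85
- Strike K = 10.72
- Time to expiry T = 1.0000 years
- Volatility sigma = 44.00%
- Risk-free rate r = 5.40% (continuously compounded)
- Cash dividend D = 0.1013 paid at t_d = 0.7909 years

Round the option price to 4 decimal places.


PV(D) = D * exp(-r * t_d) = 0.1013 * 0.95819057 = 0.09706470
S_0' = S_0 - PV(D) = 10.8500 - 0.09706470 = 10.75293530
d1 = (ln(S_0'/K) + (r + sigma^2/2)*T) / (sigma*sqrt(T)) = 0.34969912
d2 = d1 - sigma*sqrt(T) = -0.09030088
exp(-rT) = 0.94743211
N(-d1) = 0.36328226; N(-d2) = 0.53597594
P = K * exp(-rT) * N(-d2) - S_0' * N(-d1) = 10.7200 * 0.94743211 * 0.53597594 - 10.75293530 * 0.36328226 = 1.5373

Answer: Price = 1.5373


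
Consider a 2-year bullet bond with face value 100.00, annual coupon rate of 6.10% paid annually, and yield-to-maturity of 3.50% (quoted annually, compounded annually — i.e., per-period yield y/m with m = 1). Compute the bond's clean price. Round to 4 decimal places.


Answer: Price = 104.9392

Derivation:
Coupon per period c = face * coupon_rate / m = 6.100000
Periods per year m = 1; per-period yield y/m = 0.035000
Number of cashflows N = 2
Cashflows (t years, CF_t, discount factor 1/(1+y/m)^(m*t), PV):
  t = 1.0000: CF_t = 6.100000, DF = 0.966184, PV = 5.893720
  t = 2.0000: CF_t = 106.100000, DF = 0.933511, PV = 99.045485
Price P = sum_t PV_t = 104.939205


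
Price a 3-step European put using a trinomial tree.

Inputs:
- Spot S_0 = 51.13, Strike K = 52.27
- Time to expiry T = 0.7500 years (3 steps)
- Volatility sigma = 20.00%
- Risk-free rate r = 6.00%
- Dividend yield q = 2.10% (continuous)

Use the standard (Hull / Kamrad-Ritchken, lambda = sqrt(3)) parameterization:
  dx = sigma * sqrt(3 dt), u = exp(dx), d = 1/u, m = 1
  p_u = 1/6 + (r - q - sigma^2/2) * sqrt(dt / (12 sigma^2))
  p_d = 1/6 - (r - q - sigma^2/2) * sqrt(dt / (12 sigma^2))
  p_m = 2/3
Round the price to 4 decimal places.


Answer: Price = V(0,0) = 3.1584

Derivation:
dt = T/N = 0.250000; dx = sigma*sqrt(3*dt) = 0.173205
u = exp(dx) = 1.189110; d = 1/u = 0.840965
p_u = 0.180379, p_m = 0.666667, p_d = 0.152955
Discount per step: exp(-r*dt) = 0.985112
Stock lattice S(k, j) with j the centered position index:
  k=0: S(0,+0) = 51.1300
  k=1: S(1,-1) = 42.9985; S(1,+0) = 51.1300; S(1,+1) = 60.7992
  k=2: S(2,-2) = 36.1603; S(2,-1) = 42.9985; S(2,+0) = 51.1300; S(2,+1) = 60.7992; S(2,+2) = 72.2969
  k=3: S(3,-3) = 30.4095; S(3,-2) = 36.1603; S(3,-1) = 42.9985; S(3,+0) = 51.1300; S(3,+1) = 60.7992; S(3,+2) = 72.2969; S(3,+3) = 85.9690
Terminal payoffs V(N, j) = max(K - S_T, 0):
  V(3,-3) = 21.860466; V(3,-2) = 16.109721; V(3,-1) = 9.271453; V(3,+0) = 1.140000; V(3,+1) = 0.000000; V(3,+2) = 0.000000; V(3,+3) = 0.000000
Backward induction: V(k, j) = exp(-r*dt) * [p_u * V(k+1, j+1) + p_m * V(k+1, j) + p_d * V(k+1, j-1)]
  V(2,-2) = exp(-r*dt) * [p_u*9.271453 + p_m*16.109721 + p_d*21.860466] = 15.521272
  V(2,-1) = exp(-r*dt) * [p_u*1.140000 + p_m*9.271453 + p_d*16.109721] = 8.718887
  V(2,+0) = exp(-r*dt) * [p_u*0.000000 + p_m*1.140000 + p_d*9.271453] = 2.145683
  V(2,+1) = exp(-r*dt) * [p_u*0.000000 + p_m*0.000000 + p_d*1.140000] = 0.171772
  V(2,+2) = exp(-r*dt) * [p_u*0.000000 + p_m*0.000000 + p_d*0.000000] = 0.000000
  V(1,-1) = exp(-r*dt) * [p_u*2.145683 + p_m*8.718887 + p_d*15.521272] = 8.446032
  V(1,+0) = exp(-r*dt) * [p_u*0.171772 + p_m*2.145683 + p_d*8.718887] = 2.753421
  V(1,+1) = exp(-r*dt) * [p_u*0.000000 + p_m*0.171772 + p_d*2.145683] = 0.436116
  V(0,+0) = exp(-r*dt) * [p_u*0.436116 + p_m*2.753421 + p_d*8.446032] = 3.158406
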